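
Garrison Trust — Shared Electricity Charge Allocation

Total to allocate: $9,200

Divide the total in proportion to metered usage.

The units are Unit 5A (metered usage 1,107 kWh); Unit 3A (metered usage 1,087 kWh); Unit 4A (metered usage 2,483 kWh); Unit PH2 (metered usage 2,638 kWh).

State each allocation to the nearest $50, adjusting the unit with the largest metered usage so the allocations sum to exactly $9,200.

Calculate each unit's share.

Combined metered usage = 7,315.
Proportional shares: Unit 5A 1,107/7,315 × $9,200 = 1,392.26; Unit 3A 1,087/7,315 × $9,200 = 1,367.11; Unit 4A 2,483/7,315 × $9,200 = 3,122.84; Unit PH2 2,638/7,315 × $9,200 = 3,317.79.
After rounding ($50): Unit 5A $1,400; Unit 3A $1,350; Unit 4A $3,100; Unit PH2 $3,300. Sum = $9,150.
Difference $9,200 − $9,150 = +$50 applied to largest metered usage (Unit PH2): Unit PH2 becomes $3,350.

Unit 5A: $1,400 | Unit 3A: $1,350 | Unit 4A: $3,100 | Unit PH2: $3,350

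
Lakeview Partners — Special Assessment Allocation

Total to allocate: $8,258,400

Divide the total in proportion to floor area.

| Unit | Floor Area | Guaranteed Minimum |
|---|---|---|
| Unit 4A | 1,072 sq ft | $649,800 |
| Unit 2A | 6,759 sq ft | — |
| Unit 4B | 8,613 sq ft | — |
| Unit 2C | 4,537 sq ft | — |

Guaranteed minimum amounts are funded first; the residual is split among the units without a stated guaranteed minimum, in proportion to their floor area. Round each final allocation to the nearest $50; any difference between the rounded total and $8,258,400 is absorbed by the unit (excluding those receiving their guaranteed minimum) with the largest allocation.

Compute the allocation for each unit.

Unit 4A: $649,800 · Unit 2A: $2,583,100 · Unit 4B: $3,291,600 · Unit 2C: $1,733,900

Minimums first: Unit 4A $649,800. Balance $7,608,600.
Balance split over remaining floor area 19,909: Unit 2A 2,583,079.38 → $2,583,100; Unit 4B 3,291,620.46 → $3,291,600; Unit 2C 1,733,900.16 → $1,733,900.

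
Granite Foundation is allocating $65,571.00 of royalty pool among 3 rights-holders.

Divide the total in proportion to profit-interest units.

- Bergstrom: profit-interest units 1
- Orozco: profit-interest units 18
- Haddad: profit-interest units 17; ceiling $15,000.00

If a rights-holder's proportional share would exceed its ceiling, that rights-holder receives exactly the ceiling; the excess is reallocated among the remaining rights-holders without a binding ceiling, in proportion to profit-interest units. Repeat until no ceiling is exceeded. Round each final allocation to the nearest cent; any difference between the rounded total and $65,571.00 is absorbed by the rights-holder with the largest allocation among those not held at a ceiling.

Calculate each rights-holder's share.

Sum of profit-interest units: 36.
Pro-rata shares before constraints: Bergstrom 1,821.4167; Orozco 32,785.5000; Haddad 30,964.0833.
Cap binds for Haddad ($15,000.00); remaining pool $50,571.00 reallocated over remaining profit-interest units 19.
Remaining shares: Bergstrom 2,661.6316 → $2,661.63; Orozco 47,909.3684 → $47,909.37.

Bergstrom: $2,661.63; Orozco: $47,909.37; Haddad: $15,000.00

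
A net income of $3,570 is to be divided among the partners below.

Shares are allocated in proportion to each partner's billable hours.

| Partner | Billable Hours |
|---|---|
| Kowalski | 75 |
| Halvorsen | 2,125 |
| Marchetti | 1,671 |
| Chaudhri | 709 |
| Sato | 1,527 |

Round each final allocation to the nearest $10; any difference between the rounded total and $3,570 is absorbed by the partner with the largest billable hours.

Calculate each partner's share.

Kowalski: $40; Halvorsen: $1,250; Marchetti: $980; Chaudhri: $410; Sato: $890

Sum of billable hours: 75 + 2,125 + 1,671 + 709 + 1,527 = 6,107.
Raw shares: Kowalski 43.84; Halvorsen 1,242.22; Marchetti 976.82; Chaudhri 414.46; Sato 892.65.
Rounded to nearest $10: Kowalski $40; Halvorsen $1,240; Marchetti $980; Chaudhri $410; Sato $890. Sum = $3,560.
Difference $3,570 − $3,560 = +$10 applied to largest billable hours (Halvorsen): Halvorsen becomes $1,250.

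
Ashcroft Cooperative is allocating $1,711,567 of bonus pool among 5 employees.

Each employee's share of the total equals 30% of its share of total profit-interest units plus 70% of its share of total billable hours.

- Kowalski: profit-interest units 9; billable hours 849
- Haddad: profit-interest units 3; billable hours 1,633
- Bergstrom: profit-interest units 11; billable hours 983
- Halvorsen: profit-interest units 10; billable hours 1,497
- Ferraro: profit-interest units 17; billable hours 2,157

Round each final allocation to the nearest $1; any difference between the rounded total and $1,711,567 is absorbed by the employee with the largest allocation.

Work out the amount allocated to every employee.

Profit-interest units total 50; billable hours total 7,119.
Composite weights (30% profit-interest units + 70% billable hours): Kowalski 0.1375; Haddad 0.1786; Bergstrom 0.1627; Halvorsen 0.2072; Ferraro 0.3141.
Proportional shares: Kowalski 235,307.64; Haddad 305,635.04; Bergstrom 278,398.07; Halvorsen 354,632.64; Ferraro 537,593.60.
After rounding ($1): Kowalski $235,308; Haddad $305,635; Bergstrom $278,398; Halvorsen $354,633; Ferraro $537,594. Sum = $1,711,568.
Difference $1,711,567 − $1,711,568 = −$1 applied to largest allocation (Ferraro): Ferraro becomes $537,593.

Kowalski: $235,308 | Haddad: $305,635 | Bergstrom: $278,398 | Halvorsen: $354,633 | Ferraro: $537,593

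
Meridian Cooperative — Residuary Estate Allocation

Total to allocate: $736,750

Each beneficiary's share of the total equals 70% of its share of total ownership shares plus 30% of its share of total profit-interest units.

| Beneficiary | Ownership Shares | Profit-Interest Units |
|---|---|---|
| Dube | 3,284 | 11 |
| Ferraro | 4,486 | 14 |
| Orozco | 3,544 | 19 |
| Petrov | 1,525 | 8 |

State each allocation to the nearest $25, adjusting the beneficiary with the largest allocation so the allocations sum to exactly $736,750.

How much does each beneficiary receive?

Dube: $178,675 · Ferraro: $239,700 · Orozco: $223,125 · Petrov: $95,250

Totals — ownership shares 12,839, profit-interest units 52.
Composite weights (70% ownership shares + 30% profit-interest units): Dube 0.2425; Ferraro 0.3254; Orozco 0.3028; Petrov 0.1293.
Proportional shares: Dube 178,669.06; Ferraro 239,703.19; Orozco 223,116.75; Petrov 95,261.00.
At nearest $25: Dube $178,675; Ferraro $239,700; Orozco $223,125; Petrov $95,250. Sum = $736,750.
No rounding difference to absorb.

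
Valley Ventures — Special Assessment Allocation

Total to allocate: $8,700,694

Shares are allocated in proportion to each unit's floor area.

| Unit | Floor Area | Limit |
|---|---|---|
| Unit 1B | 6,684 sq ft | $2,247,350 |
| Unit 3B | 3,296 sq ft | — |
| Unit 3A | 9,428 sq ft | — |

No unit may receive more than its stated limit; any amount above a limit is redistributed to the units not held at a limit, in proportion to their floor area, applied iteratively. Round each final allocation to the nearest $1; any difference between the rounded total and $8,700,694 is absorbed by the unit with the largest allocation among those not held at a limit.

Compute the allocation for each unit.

Unit 1B: $2,247,350 | Unit 3B: $1,671,662 | Unit 3A: $4,781,682

Floor area total: 19,408.
Unconstrained shares: Unit 1B 2,996,467.37; Unit 3B 1,477,611.68; Unit 3A 4,226,614.95.
Cap binds for Unit 1B ($2,247,350); balance $6,453,344 reallocated over remaining floor area 12,724.
Redistributed shares: Unit 3B 1,671,661.57 → $1,671,662; Unit 3A 4,781,682.43 → $4,781,682.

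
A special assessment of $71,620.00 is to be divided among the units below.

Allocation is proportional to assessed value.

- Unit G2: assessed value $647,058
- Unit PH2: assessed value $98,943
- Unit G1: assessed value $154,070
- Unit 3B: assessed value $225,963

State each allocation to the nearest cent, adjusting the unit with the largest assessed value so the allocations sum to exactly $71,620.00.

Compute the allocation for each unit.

Assessed value total: 647,058 + 98,943 + 154,070 + 225,963 = 1,126,034.
Pro-rata amounts: Unit G2 41,155.3239; Unit PH2 6,293.1472; Unit G1 9,799.4318; Unit 3B 14,372.0972.
After rounding (cent): Unit G2 $41,155.32; Unit PH2 $6,293.15; Unit G1 $9,799.43; Unit 3B $14,372.10. Sum = $71,620.00.
Rounded total matches; no reconciliation needed.

Unit G2: $41,155.32 | Unit PH2: $6,293.15 | Unit G1: $9,799.43 | Unit 3B: $14,372.10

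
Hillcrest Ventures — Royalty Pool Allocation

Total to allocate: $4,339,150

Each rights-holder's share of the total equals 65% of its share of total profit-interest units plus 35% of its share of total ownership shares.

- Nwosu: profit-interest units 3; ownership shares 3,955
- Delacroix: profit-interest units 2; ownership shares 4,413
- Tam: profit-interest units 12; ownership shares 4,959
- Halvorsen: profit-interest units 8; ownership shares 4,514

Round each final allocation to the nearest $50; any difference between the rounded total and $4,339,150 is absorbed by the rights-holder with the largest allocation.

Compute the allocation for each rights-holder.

Nwosu: $675,100 | Delacroix: $601,300 | Tam: $1,775,950 | Halvorsen: $1,286,800

Profit-interest units total 25; ownership shares total 17,841.
Blended shares (65% profit-interest units + 35% ownership shares): Nwosu 0.1556; Delacroix 0.1386; Tam 0.4093; Halvorsen 0.2966.
Unrounded shares: Nwosu 675,120.28; Delacroix 601,289.30; Tam 1,775,946.17; Halvorsen 1,286,794.26.
At nearest $50: Nwosu $675,100; Delacroix $601,300; Tam $1,775,950; Halvorsen $1,286,800. Sum = $4,339,150.
Sum already equals the total — no adjustment.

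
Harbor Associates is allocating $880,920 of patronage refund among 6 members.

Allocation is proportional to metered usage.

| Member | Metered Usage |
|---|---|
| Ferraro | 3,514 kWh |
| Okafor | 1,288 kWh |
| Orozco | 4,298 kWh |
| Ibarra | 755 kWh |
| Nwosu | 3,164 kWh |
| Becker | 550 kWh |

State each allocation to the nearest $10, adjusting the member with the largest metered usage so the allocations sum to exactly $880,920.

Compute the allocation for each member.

Sum of metered usage: 3,514 + 1,288 + 4,298 + 755 + 3,164 + 550 = 13,569.
Pro-rata amounts: Ferraro 228,134.19; Okafor 83,618.91; Orozco 279,032.66; Ibarra 49,015.74; Nwosu 205,411.66; Becker 35,706.83.
After rounding ($10): Ferraro $228,130; Okafor $83,620; Orozco $279,030; Ibarra $49,020; Nwosu $205,410; Becker $35,710. Sum = $880,920.
Sum already equals the total — no adjustment.

Ferraro: $228,130 | Okafor: $83,620 | Orozco: $279,030 | Ibarra: $49,020 | Nwosu: $205,410 | Becker: $35,710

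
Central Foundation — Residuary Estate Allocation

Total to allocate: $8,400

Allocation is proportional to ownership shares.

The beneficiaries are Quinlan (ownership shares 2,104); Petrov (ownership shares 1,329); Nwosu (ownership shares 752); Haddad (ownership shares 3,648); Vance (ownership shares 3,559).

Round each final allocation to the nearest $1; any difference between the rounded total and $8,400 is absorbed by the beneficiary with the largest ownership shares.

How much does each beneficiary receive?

Quinlan: $1,551 · Petrov: $980 · Nwosu: $554 · Haddad: $2,691 · Vance: $2,624

Combined ownership shares = 11,392.
Unrounded shares: Quinlan 2,104/11,392 × $8,400 = 1,551.40; Petrov 1,329/11,392 × $8,400 = 979.95; Nwosu 752/11,392 × $8,400 = 554.49; Haddad 3,648/11,392 × $8,400 = 2,689.89; Vance 3,559/11,392 × $8,400 = 2,624.26.
After rounding ($1): Quinlan $1,551; Petrov $980; Nwosu $554; Haddad $2,690; Vance $2,624. Sum = $8,399.
Difference $8,400 − $8,399 = +$1 applied to largest ownership shares (Haddad): Haddad becomes $2,691.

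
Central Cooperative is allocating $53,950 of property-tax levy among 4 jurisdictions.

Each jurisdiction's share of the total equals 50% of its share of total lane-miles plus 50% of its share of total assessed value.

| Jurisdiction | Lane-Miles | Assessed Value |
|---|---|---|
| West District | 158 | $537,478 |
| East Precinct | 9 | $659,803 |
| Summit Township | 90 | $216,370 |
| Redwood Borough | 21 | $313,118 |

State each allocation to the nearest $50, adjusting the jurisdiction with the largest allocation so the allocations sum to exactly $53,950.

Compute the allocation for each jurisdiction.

Totals — lane-miles 278, assessed value 1,726,769.
Composite weights (50% lane-miles + 50% assessed value): West District 0.4398; East Precinct 0.2072; Summit Township 0.2245; Redwood Borough 0.1284.
Pro-rata amounts: West District 23,727.41; East Precinct 11,180.51; Summit Township 12,112.97; Redwood Borough 6,929.10.
Rounded to nearest $50: West District $23,750; East Precinct $11,200; Summit Township $12,100; Redwood Borough $6,950. Sum = $54,000.
Difference $53,950 − $54,000 = −$50 applied to largest allocation (West District): West District becomes $23,700.

West District: $23,700 · East Precinct: $11,200 · Summit Township: $12,100 · Redwood Borough: $6,950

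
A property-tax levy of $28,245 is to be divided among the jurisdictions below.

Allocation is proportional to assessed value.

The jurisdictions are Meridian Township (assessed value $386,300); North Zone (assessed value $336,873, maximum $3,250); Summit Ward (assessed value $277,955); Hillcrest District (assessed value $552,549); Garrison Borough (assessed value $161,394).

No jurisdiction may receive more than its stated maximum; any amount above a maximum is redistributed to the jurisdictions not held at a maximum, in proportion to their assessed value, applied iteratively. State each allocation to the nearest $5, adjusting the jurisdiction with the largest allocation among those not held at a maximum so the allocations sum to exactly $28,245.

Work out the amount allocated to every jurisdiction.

Meridian Township: $7,005 · North Zone: $3,250 · Summit Ward: $5,040 · Hillcrest District: $10,025 · Garrison Borough: $2,925

Combined assessed value = 1,715,071.
Proportional shares (ignoring caps): Meridian Township 6,361.86; North Zone 5,547.86; Summit Ward 4,577.56; Hillcrest District 9,099.77; Garrison Borough 2,657.95.
Capped: North Zone ($3,250); remaining pool $24,995 reallocated over remaining assessed value 1,378,198.
Redistributed shares: Meridian Township 7,005.94 → $7,005; Summit Ward 5,040.99 → $5,040; Hillcrest District 10,021.03 → $10,020; Garrison Borough 2,927.04 → $2,925.
Rounding difference +$5 applied to Hillcrest District → $10,025.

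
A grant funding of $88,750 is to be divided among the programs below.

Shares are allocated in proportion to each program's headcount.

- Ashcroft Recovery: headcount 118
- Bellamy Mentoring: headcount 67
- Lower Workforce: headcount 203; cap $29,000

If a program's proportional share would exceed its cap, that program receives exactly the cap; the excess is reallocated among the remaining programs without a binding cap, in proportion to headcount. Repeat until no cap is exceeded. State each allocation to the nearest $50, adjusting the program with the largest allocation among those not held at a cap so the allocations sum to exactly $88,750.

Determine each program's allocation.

Total headcount = 388.
Proportional shares (ignoring caps): Ashcroft Recovery 26,990.98; Bellamy Mentoring 15,325.39; Lower Workforce 46,433.63.
Cap binds for Lower Workforce ($29,000); remaining pool $59,750 reallocated over remaining headcount 185.
Redistributed shares: Ashcroft Recovery 38,110.81 → $38,100; Bellamy Mentoring 21,639.19 → $21,650.

Ashcroft Recovery: $38,100 · Bellamy Mentoring: $21,650 · Lower Workforce: $29,000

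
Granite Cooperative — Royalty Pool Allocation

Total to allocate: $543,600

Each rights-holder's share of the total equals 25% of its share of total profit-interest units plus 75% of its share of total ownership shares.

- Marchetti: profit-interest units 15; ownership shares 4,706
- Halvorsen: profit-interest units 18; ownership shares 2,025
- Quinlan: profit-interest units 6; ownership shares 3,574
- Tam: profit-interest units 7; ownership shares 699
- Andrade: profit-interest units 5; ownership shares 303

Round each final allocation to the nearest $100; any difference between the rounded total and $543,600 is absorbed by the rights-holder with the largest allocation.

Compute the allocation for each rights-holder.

Totals — profit-interest units 51, ownership shares 11,307.
Composite weights (25% profit-interest units + 75% ownership shares): Marchetti 0.3857; Halvorsen 0.2226; Quinlan 0.2665; Tam 0.0807; Andrade 0.0446.
Unrounded shares: Marchetti 209,656.29; Halvorsen 120,980.76; Quinlan 144,857.06; Tam 43,857.00; Andrade 24,248.89.
Rounded to nearest $100: Marchetti $209,700; Halvorsen $121,000; Quinlan $144,900; Tam $43,900; Andrade $24,200. Sum = $543,700.
Difference $543,600 − $543,700 = −$100 applied to largest allocation (Marchetti): Marchetti becomes $209,600.

Marchetti: $209,600; Halvorsen: $121,000; Quinlan: $144,900; Tam: $43,900; Andrade: $24,200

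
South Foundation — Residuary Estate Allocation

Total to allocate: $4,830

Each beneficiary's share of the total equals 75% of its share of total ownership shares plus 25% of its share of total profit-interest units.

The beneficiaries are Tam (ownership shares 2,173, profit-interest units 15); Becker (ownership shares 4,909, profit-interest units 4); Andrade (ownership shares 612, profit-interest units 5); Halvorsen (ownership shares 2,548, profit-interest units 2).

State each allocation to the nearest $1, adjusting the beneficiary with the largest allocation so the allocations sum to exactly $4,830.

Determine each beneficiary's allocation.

Totals — ownership shares 10,242, profit-interest units 26.
Composite weights (75% ownership shares + 25% profit-interest units): Tam 0.3034; Becker 0.3979; Andrade 0.0929; Halvorsen 0.2058.
Pro-rata amounts: Tam 1,465.20; Becker 1,922.04; Andrade 448.67; Halvorsen 994.09.
Rounded to nearest $1: Tam $1,465; Becker $1,922; Andrade $449; Halvorsen $994. Sum = $4,830.
Rounded total matches; no reconciliation needed.

Tam: $1,465 · Becker: $1,922 · Andrade: $449 · Halvorsen: $994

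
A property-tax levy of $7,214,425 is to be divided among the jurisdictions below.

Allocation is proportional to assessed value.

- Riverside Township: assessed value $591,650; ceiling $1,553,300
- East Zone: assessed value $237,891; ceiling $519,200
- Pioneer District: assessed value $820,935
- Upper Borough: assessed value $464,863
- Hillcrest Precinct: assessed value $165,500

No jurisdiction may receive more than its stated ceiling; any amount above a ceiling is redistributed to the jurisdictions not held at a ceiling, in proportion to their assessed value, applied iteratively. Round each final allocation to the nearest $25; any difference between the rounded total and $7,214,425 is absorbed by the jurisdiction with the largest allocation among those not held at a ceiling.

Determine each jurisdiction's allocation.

Total assessed value = 2,280,839.
Pro-rata shares before constraints: Riverside Township 1,871,422.99; East Zone 752,462.92; Pioneer District 2,596,664.64; Upper Borough 1,470,388.42; Hillcrest Precinct 523,486.02.
Cap binds for Riverside Township ($1,553,300), East Zone ($519,200); remaining pool $5,141,925 reallocated over remaining assessed value 1,451,298.
Redistributed shares: Pioneer District 2,908,559.23 → $2,908,550; Upper Borough 1,647,001.98 → $1,647,000; Hillcrest Precinct 586,363.78 → $586,375.

Riverside Township: $1,553,300; East Zone: $519,200; Pioneer District: $2,908,550; Upper Borough: $1,647,000; Hillcrest Precinct: $586,375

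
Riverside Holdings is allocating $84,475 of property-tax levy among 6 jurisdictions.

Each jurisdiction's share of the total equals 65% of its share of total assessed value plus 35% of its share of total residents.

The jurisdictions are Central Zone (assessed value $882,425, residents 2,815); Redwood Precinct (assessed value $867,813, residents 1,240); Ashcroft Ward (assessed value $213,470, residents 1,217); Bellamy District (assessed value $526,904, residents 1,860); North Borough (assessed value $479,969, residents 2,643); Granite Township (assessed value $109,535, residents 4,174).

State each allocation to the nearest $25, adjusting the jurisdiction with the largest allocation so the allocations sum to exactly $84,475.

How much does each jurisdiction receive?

Totals — assessed value 3,080,116, residents 13,949.
Blended shares (65% assessed value + 35% residents): Central Zone 0.2569; Redwood Precinct 0.2142; Ashcroft Ward 0.0756; Bellamy District 0.1579; North Borough 0.1676; Granite Township 0.1278.
Pro-rata amounts: Central Zone 21,697.52; Redwood Precinct 18,098.67; Ashcroft Ward 6,385.05; Bellamy District 13,335.49; North Borough 14,158.43; Granite Township 10,799.86.
At nearest $25: Central Zone $21,700; Redwood Precinct $18,100; Ashcroft Ward $6,375; Bellamy District $13,325; North Borough $14,150; Granite Township $10,800. Sum = $84,450.
Difference $84,475 − $84,450 = +$25 applied to largest allocation (Central Zone): Central Zone becomes $21,725.

Central Zone: $21,725 | Redwood Precinct: $18,100 | Ashcroft Ward: $6,375 | Bellamy District: $13,325 | North Borough: $14,150 | Granite Township: $10,800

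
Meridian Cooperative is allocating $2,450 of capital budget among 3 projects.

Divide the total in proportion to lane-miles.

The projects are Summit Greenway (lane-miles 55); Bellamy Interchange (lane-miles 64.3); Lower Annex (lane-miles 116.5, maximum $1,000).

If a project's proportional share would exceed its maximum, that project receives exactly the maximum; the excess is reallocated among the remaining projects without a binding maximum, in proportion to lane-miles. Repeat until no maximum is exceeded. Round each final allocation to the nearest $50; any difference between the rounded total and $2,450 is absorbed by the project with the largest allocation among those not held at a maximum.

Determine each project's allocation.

Sum of lane-miles: 235.8.
Pro-rata shares before constraints: Summit Greenway 571.46; Bellamy Interchange 668.09; Lower Annex 1,210.45.
Capped: Lower Annex ($1,000); remaining pool $1,450 reallocated over remaining lane-miles 119.3.
Remaining shares: Summit Greenway 668.48 → $650; Bellamy Interchange 781.52 → $800.

Summit Greenway: $650 · Bellamy Interchange: $800 · Lower Annex: $1,000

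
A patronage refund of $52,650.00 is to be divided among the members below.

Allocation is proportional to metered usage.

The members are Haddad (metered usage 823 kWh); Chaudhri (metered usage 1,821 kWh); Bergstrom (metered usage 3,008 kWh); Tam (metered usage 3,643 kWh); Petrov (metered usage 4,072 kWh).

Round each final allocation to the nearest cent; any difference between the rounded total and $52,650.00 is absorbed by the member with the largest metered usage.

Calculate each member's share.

Haddad: $3,241.64 | Chaudhri: $7,172.56 | Bergstrom: $11,847.92 | Tam: $14,349.06 | Petrov: $16,038.82

Metered usage total: 823 + 1,821 + 3,008 + 3,643 + 4,072 = 13,367.
Unrounded shares: Haddad 3,241.6361; Chaudhri 7,172.5630; Bergstrom 11,847.9240; Tam 14,349.0649; Petrov 16,038.8120.
After rounding (cent): Haddad $3,241.64; Chaudhri $7,172.56; Bergstrom $11,847.92; Tam $14,349.06; Petrov $16,038.81. Sum = $52,649.99.
Difference $52,650.00 − $52,649.99 = +$0.01 applied to largest metered usage (Petrov): Petrov becomes $16,038.82.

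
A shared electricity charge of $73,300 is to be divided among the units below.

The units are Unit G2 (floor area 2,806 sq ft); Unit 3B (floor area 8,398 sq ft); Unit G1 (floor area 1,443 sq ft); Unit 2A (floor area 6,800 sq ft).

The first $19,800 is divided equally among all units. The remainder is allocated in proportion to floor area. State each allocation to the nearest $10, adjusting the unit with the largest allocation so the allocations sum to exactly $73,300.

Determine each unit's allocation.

First tranche $19,800 split equally: $4,950 each.
Remainder $53,500 by floor area (total 19,447): Unit G2 7,719.49 → $7,720; Unit 3B 23,103.46 → $23,100; Unit G1 3,969.79 → $3,970; Unit 2A 18,707.26 → $18,710.
Totals: Unit G2 $4,950 + $7,720 = $12,670; Unit 3B $4,950 + $23,100 = $28,050; Unit G1 $4,950 + $3,970 = $8,920; Unit 2A $4,950 + $18,710 = $23,660.

Unit G2: $12,670 | Unit 3B: $28,050 | Unit G1: $8,920 | Unit 2A: $23,660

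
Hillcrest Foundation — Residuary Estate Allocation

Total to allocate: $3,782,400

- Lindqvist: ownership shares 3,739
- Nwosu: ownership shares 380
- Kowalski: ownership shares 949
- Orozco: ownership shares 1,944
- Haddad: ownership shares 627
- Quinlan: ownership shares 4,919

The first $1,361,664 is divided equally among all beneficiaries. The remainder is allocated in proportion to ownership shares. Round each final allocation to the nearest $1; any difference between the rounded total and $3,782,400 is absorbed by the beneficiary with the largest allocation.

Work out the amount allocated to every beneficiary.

$1,361,664 shared equally gives $226,944 per beneficiary.
Remainder $2,420,736 by ownership shares (total 12,558): Lindqvist 720,746.29 → $720,746; Nwosu 73,250.49 → $73,250; Kowalski 182,933.47 → $182,933; Orozco 374,734.10 → $374,734; Haddad 120,863.31 → $120,863; Quinlan 948,208.34 → $948,208.
Rounding difference +$2 on remainder applied to Quinlan.
Totals: Lindqvist $226,944 + $720,746 = $947,690; Nwosu $226,944 + $73,250 = $300,194; Kowalski $226,944 + $182,933 = $409,877; Orozco $226,944 + $374,734 = $601,678; Haddad $226,944 + $120,863 = $347,807; Quinlan $226,944 + $948,210 = $1,175,154.

Lindqvist: $947,690; Nwosu: $300,194; Kowalski: $409,877; Orozco: $601,678; Haddad: $347,807; Quinlan: $1,175,154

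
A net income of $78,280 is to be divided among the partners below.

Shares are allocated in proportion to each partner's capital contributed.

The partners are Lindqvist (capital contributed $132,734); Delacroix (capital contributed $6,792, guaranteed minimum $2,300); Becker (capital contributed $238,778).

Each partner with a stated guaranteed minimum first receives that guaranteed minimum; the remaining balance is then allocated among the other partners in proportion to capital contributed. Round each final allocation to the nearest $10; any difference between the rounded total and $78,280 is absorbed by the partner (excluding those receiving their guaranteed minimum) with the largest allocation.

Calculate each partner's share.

Fund the minimums — Delacroix $2,300. Residual $75,980.
Residual split over remaining capital contributed 371,512: Lindqvist 27,146.17 → $27,150; Becker 48,833.83 → $48,830.

Lindqvist: $27,150; Delacroix: $2,300; Becker: $48,830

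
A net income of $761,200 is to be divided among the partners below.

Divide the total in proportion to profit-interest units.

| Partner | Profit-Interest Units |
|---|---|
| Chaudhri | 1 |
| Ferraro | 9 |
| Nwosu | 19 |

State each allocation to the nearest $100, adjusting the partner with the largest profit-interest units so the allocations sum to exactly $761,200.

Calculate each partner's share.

Sum of profit-interest units: 29.
Proportional shares: Chaudhri 1/29 × $761,200 = 26,248.28; Ferraro 9/29 × $761,200 = 236,234.48; Nwosu 19/29 × $761,200 = 498,717.24.
After rounding ($100): Chaudhri $26,200; Ferraro $236,200; Nwosu $498,700. Sum = $761,100.
Difference $761,200 − $761,100 = +$100 applied to largest profit-interest units (Nwosu): Nwosu becomes $498,800.

Chaudhri: $26,200 · Ferraro: $236,200 · Nwosu: $498,800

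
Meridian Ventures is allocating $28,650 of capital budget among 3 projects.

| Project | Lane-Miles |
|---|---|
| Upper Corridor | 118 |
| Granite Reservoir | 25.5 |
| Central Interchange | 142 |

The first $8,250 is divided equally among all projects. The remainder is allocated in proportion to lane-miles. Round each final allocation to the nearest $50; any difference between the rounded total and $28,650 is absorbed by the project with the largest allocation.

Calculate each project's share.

Upper Corridor: $11,200; Granite Reservoir: $4,550; Central Interchange: $12,900

Equal tier: $8,250 ÷ 3 = $2,750 apiece.
Remainder $20,400 by lane-miles (total 285.5): Upper Corridor 8,431.52 → $8,450; Granite Reservoir 1,822.07 → $1,800; Central Interchange 10,146.41 → $10,150.
Totals: Upper Corridor $2,750 + $8,450 = $11,200; Granite Reservoir $2,750 + $1,800 = $4,550; Central Interchange $2,750 + $10,150 = $12,900.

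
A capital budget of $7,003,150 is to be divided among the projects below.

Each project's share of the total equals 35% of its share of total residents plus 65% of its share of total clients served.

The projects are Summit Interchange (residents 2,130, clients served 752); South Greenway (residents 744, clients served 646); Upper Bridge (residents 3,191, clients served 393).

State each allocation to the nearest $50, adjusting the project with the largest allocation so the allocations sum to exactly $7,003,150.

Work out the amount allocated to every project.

Totals — residents 6,065, clients served 1,791.
Composite weights (35% residents + 65% clients served): Summit Interchange 0.3958; South Greenway 0.2774; Upper Bridge 0.3268.
Proportional shares: Summit Interchange 2,772,116.67; South Greenway 1,942,568.06; Upper Bridge 2,288,465.26.
Rounded to nearest $50: Summit Interchange $2,772,100; South Greenway $1,942,550; Upper Bridge $2,288,450. Sum = $7,003,100.
Difference $7,003,150 − $7,003,100 = +$50 applied to largest allocation (Summit Interchange): Summit Interchange becomes $2,772,150.

Summit Interchange: $2,772,150 | South Greenway: $1,942,550 | Upper Bridge: $2,288,450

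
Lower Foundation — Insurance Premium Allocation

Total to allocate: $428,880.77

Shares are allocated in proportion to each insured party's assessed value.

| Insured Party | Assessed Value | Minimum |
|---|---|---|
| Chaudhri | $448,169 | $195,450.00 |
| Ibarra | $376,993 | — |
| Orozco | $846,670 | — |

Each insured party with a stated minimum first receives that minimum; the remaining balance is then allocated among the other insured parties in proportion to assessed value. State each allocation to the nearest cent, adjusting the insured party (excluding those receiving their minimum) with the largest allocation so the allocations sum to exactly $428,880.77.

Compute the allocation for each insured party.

Minimums first: Chaudhri $195,450.00. Residual $233,430.77.
Residual split over remaining assessed value 1,223,663: Ibarra 71,916.6685 → $71,916.67; Orozco 161,514.1015 → $161,514.10.

Chaudhri: $195,450.00; Ibarra: $71,916.67; Orozco: $161,514.10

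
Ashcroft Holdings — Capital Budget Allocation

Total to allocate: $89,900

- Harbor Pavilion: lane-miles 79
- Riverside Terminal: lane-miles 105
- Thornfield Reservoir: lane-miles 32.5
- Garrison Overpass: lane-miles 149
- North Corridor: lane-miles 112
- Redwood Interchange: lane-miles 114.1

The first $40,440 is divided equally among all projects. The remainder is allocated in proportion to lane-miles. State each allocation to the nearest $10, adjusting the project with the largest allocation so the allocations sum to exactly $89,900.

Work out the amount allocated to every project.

First tranche $40,440 split equally: $6,740 each.
Remainder $49,460 by lane-miles (total 591.6): Harbor Pavilion 6,604.70 → $6,600; Riverside Terminal 8,778.40 → $8,780; Thornfield Reservoir 2,717.12 → $2,720; Garrison Overpass 12,456.96 → $12,460; North Corridor 9,363.62 → $9,360; Redwood Interchange 9,539.19 → $9,540.
Totals: Harbor Pavilion $6,740 + $6,600 = $13,340; Riverside Terminal $6,740 + $8,780 = $15,520; Thornfield Reservoir $6,740 + $2,720 = $9,460; Garrison Overpass $6,740 + $12,460 = $19,200; North Corridor $6,740 + $9,360 = $16,100; Redwood Interchange $6,740 + $9,540 = $16,280.

Harbor Pavilion: $13,340; Riverside Terminal: $15,520; Thornfield Reservoir: $9,460; Garrison Overpass: $19,200; North Corridor: $16,100; Redwood Interchange: $16,280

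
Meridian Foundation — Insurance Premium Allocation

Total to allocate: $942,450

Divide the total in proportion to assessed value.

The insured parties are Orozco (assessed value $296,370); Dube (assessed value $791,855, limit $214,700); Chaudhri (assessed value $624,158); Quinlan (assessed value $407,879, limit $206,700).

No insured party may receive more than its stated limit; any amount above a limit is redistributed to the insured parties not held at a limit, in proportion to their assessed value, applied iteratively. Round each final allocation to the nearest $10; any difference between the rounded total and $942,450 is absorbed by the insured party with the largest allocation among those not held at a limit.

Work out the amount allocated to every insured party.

Orozco: $167,760 | Dube: $214,700 | Chaudhri: $353,290 | Quinlan: $206,700

Combined assessed value = 2,120,262.
Proportional shares (ignoring caps): Orozco 131,735.56; Dube 351,977.14; Chaudhri 277,436.33; Quinlan 181,300.97.
Held at cap: Dube ($214,700); remaining pool $727,750 reallocated over remaining assessed value 1,328,407.
Held at cap: Quinlan ($206,700); remaining pool $521,050 reallocated over remaining assessed value 920,528.
Shares after redistribution: Orozco 167,755.45 → $167,760; Chaudhri 353,294.55 → $353,290.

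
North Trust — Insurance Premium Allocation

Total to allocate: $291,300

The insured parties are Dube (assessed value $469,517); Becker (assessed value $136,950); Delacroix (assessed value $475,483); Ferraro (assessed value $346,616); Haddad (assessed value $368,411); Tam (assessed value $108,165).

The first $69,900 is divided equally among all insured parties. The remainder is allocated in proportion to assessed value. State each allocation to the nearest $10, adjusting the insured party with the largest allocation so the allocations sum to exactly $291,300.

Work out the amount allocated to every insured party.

Dube: $66,210; Becker: $27,570; Delacroix: $66,910; Ferraro: $51,930; Haddad: $54,460; Tam: $24,220

$69,900 shared equally gives $11,650 per insured party.
Remainder $221,400 by assessed value (total 1,905,142): Dube 54,563.42 → $54,560; Becker 15,915.21 → $15,920; Delacroix 55,256.74 → $55,260; Ferraro 40,280.87 → $40,280; Haddad 42,813.71 → $42,810; Tam 12,570.05 → $12,570.
Totals: Dube $11,650 + $54,560 = $66,210; Becker $11,650 + $15,920 = $27,570; Delacroix $11,650 + $55,260 = $66,910; Ferraro $11,650 + $40,280 = $51,930; Haddad $11,650 + $42,810 = $54,460; Tam $11,650 + $12,570 = $24,220.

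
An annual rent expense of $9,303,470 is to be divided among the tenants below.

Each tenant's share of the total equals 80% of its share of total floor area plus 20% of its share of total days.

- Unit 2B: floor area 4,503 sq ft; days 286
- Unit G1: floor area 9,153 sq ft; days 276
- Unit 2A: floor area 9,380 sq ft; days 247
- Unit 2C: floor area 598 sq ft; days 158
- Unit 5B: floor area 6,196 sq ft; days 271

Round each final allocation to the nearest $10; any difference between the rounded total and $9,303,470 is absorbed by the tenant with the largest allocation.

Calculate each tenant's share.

Unit 2B: $1,553,380 · Unit G1: $2,698,560 · Unit 2A: $2,711,600 · Unit 2C: $386,680 · Unit 5B: $1,953,250

Totals — floor area 29,830, days 1,238.
Blended shares (80% floor area + 20% days): Unit 2B 0.1670; Unit G1 0.2901; Unit 2A 0.2915; Unit 2C 0.0416; Unit 5B 0.2099.
Raw shares: Unit 2B 1,553,380.71; Unit G1 2,698,555.65; Unit 2A 2,711,607.07; Unit 2C 386,676.28; Unit 5B 1,953,250.29.
After rounding ($10): Unit 2B $1,553,380; Unit G1 $2,698,560; Unit 2A $2,711,610; Unit 2C $386,680; Unit 5B $1,953,250. Sum = $9,303,480.
Difference $9,303,470 − $9,303,480 = −$10 applied to largest allocation (Unit 2A): Unit 2A becomes $2,711,600.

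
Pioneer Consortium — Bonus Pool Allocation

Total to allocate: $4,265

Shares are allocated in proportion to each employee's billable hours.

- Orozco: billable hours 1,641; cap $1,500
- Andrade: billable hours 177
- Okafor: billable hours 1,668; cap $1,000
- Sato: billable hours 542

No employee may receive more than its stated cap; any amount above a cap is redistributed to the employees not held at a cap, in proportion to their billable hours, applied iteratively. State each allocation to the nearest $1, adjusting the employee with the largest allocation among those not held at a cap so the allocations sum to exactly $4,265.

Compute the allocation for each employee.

Orozco: $1,500 · Andrade: $434 · Okafor: $1,000 · Sato: $1,331

Combined billable hours = 4,028.
Proportional shares (ignoring caps): Orozco 1,737.55; Andrade 187.41; Okafor 1,766.14; Sato 573.89.
Capped: Orozco ($1,500), Okafor ($1,000); balance $1,765 reallocated over remaining billable hours 719.
Shares after redistribution: Andrade 434.499 → $434; Sato 1,330.501 → $1,331.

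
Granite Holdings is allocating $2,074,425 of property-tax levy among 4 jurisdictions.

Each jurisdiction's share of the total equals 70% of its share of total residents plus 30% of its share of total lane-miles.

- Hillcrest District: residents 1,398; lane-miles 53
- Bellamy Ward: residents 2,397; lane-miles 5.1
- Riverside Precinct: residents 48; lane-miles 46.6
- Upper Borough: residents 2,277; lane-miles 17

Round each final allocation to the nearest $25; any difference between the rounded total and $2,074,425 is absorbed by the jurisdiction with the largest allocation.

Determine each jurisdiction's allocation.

Hillcrest District: $602,725 | Bellamy Ward: $594,825 | Riverside Precinct: $249,675 | Upper Borough: $627,200

Residents total 6,120; lane-miles total 121.7.
Composite weights (70% residents + 30% lane-miles): Hillcrest District 0.2906; Bellamy Ward 0.2867; Riverside Precinct 0.1204; Upper Borough 0.3023.
Proportional shares: Hillcrest District 602,726.46; Bellamy Ward 594,817.65; Riverside Precinct 249,683.67; Upper Borough 627,197.22.
Rounded to nearest $25: Hillcrest District $602,725; Bellamy Ward $594,825; Riverside Precinct $249,675; Upper Borough $627,200. Sum = $2,074,425.
No rounding difference to absorb.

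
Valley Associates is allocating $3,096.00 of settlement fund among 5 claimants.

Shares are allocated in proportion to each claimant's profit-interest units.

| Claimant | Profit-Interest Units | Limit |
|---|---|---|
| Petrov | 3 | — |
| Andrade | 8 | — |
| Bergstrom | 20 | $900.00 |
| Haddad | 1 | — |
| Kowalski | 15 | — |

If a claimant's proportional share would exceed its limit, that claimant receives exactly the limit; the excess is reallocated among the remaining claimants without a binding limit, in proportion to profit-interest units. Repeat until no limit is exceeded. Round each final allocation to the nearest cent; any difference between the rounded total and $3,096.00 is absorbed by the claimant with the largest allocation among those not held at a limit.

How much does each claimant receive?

Combined profit-interest units = 47.
Pro-rata shares before constraints: Petrov 197.6170; Andrade 526.9787; Bergstrom 1,317.4468; Haddad 65.8723; Kowalski 988.0851.
Held at cap: Bergstrom ($900.00); residual $2,196.00 reallocated over remaining profit-interest units 27.
Remaining shares: Petrov 244.0000 → $244.00; Andrade 650.6667 → $650.67; Haddad 81.3333 → $81.33; Kowalski 1,220.0000 → $1,220.00.

Petrov: $244.00 | Andrade: $650.67 | Bergstrom: $900.00 | Haddad: $81.33 | Kowalski: $1,220.00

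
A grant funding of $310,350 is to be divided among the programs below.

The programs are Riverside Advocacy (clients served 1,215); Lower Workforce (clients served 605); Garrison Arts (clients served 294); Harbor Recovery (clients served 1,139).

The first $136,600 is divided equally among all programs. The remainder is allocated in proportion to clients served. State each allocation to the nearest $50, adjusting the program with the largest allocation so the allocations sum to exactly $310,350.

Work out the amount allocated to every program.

Riverside Advocacy: $99,050; Lower Workforce: $66,450; Garrison Arts: $49,850; Harbor Recovery: $95,000

Equal tier: $136,600 ÷ 4 = $34,150 apiece.
Remainder $173,750 by clients served (total 3,253): Riverside Advocacy 64,895.87 → $64,900; Lower Workforce 32,314.40 → $32,300; Garrison Arts 15,703.20 → $15,700; Harbor Recovery 60,836.54 → $60,850.
Totals: Riverside Advocacy $34,150 + $64,900 = $99,050; Lower Workforce $34,150 + $32,300 = $66,450; Garrison Arts $34,150 + $15,700 = $49,850; Harbor Recovery $34,150 + $60,850 = $95,000.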